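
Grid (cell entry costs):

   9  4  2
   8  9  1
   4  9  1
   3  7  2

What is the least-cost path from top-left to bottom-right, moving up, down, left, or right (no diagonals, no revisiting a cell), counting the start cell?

19

Cheapest: r0c0 → r0c1 → r0c2 → r1c2 → r2c2 → r3c2
  9 + 4 + 2 + 1 + 1 + 2 = 19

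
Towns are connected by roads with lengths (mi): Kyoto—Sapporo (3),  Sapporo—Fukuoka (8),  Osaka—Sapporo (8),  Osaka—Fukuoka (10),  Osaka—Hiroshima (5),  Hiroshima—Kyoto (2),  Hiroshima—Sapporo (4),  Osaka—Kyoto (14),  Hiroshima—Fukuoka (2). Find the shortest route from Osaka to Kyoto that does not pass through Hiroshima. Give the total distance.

11

Candidate routes:
Osaka -> Kyoto: 14
Osaka -> Sapporo -> Kyoto: 8 + 3 = 11
Osaka -> Fukuoka -> Sapporo -> Kyoto: 10 + 8 + 3 = 21
Best route has total 11 mi.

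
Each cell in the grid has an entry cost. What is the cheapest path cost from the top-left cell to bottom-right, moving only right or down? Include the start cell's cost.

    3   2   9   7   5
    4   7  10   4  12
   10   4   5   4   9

Path (0,0) -> (0,1) -> (1,1) -> (2,1) -> (2,2) -> (2,3) -> (2,4): 3 + 2 + 7 + 4 + 5 + 4 + 9 = 34.

34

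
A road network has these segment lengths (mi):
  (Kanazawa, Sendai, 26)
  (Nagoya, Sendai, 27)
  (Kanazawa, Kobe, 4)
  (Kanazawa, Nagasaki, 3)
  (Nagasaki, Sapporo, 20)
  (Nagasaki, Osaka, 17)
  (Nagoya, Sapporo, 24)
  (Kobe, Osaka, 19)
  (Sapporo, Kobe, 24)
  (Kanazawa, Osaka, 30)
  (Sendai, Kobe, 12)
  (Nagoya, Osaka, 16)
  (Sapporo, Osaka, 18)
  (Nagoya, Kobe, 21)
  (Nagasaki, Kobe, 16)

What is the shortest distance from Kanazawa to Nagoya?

25

A few of the Kanazawa→Nagoya routes:
Kanazawa-Nagasaki-Kobe-Nagoya: 3 + 16 + 21 = 40
Kanazawa-Nagasaki-Osaka-Nagoya: 3 + 17 + 16 = 36
Kanazawa-Kobe-Sendai-Nagoya: 4 + 12 + 27 = 43
Kanazawa-Kobe-Osaka-Nagoya: 4 + 19 + 16 = 39
Kanazawa-Kobe-Nagoya: 4 + 21 = 25
The minimum is 25 mi.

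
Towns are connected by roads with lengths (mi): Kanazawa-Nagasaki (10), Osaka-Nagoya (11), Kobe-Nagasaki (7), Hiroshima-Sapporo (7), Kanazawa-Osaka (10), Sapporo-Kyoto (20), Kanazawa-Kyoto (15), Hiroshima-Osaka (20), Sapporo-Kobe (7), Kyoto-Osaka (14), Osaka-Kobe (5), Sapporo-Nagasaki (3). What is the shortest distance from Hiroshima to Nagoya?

Some routes from Hiroshima to Nagoya:
Hiroshima - Osaka - Nagoya: 20 + 11 = 31
Hiroshima - Sapporo - Kobe - Osaka - Nagoya: 7 + 7 + 5 + 11 = 30
Hiroshima - Sapporo - Kyoto - Osaka - Nagoya: 7 + 20 + 14 + 11 = 52
Hiroshima - Sapporo - Nagasaki - Kobe - Osaka - Nagoya: 7 + 3 + 7 + 5 + 11 = 33
Hiroshima - Sapporo - Kobe - Nagasaki - Kanazawa - Osaka - Nagoya: 7 + 7 + 7 + 10 + 10 + 11 = 52
Hiroshima - Sapporo - Nagasaki - Kanazawa - Osaka - Nagoya: 7 + 3 + 10 + 10 + 11 = 41
Best route has total 30 mi.

30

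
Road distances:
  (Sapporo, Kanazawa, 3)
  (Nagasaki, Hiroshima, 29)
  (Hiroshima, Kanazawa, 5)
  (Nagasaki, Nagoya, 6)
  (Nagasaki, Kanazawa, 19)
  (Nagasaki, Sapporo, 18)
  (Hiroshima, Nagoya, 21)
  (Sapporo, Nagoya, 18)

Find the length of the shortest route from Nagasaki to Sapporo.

Checking several routes:
Nagasaki -> Nagoya -> Hiroshima -> Kanazawa -> Sapporo: 6 + 21 + 5 + 3 = 35
Nagasaki -> Nagoya -> Sapporo: 6 + 18 = 24
Nagasaki -> Sapporo: 18
Nagasaki -> Kanazawa -> Sapporo: 19 + 3 = 22
Best route has total 18.

18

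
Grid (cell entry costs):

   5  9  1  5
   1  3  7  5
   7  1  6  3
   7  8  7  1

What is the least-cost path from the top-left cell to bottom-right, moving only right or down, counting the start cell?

20

Cheapest: (0,0) -> (1,0) -> (1,1) -> (2,1) -> (2,2) -> (2,3) -> (3,3)
  5 + 1 + 3 + 1 + 6 + 3 + 1 = 20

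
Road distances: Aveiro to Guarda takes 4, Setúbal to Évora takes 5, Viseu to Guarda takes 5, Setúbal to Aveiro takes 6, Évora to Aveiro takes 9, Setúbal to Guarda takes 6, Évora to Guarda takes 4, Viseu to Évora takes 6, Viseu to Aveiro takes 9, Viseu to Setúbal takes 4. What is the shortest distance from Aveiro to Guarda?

A few of the Aveiro→Guarda routes:
Aveiro→Setúbal→Évora→Guarda: 6 + 5 + 4 = 15
Aveiro→Viseu→Guarda: 9 + 5 = 14
Aveiro→Guarda: 4
Aveiro→Setúbal→Guarda: 6 + 6 = 12
Aveiro→Évora→Guarda: 9 + 4 = 13
Shortest: 4.

4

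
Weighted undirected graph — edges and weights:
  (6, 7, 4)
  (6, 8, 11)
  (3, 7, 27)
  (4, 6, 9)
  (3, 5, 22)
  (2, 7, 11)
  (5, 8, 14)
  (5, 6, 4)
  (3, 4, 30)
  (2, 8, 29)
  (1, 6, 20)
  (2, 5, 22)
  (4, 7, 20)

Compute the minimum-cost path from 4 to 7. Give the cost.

13

A few of the 4→7 routes:
4 - 3 - 7: 30 + 27 = 57
4 - 6 - 5 - 2 - 7: 9 + 4 + 22 + 11 = 46
4 - 6 - 7: 9 + 4 = 13
4 - 7: 20
Best route has total 13.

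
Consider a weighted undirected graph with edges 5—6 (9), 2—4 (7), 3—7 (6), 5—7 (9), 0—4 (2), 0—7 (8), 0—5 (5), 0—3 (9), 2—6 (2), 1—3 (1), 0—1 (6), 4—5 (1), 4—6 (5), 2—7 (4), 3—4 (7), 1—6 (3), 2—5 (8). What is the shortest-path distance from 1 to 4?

8

Some routes from 1 to 4:
1-6-4: 3 + 5 = 8
1-0-4: 6 + 2 = 8
1-3-4: 1 + 7 = 8
Shortest: 8.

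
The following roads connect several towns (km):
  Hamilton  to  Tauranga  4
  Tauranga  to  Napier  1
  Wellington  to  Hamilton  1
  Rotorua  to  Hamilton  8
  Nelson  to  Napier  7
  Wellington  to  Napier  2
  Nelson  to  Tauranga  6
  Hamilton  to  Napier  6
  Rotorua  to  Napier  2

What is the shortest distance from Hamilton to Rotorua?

Paths from Hamilton to Rotorua:
Hamilton-Wellington-Napier-Rotorua: 1 + 2 + 2 = 5
Hamilton-Napier-Rotorua: 6 + 2 = 8
Hamilton-Tauranga-Napier-Rotorua: 4 + 1 + 2 = 7
Hamilton-Rotorua: 8
Hamilton-Tauranga-Nelson-Napier-Rotorua: 4 + 6 + 7 + 2 = 19
Best route has total 5 km.

5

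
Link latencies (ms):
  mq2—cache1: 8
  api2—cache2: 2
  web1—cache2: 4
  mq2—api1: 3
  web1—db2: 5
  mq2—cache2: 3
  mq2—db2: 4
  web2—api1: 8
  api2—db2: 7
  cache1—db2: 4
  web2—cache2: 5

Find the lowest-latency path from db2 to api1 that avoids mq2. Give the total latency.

22

Paths from db2 to api1 avoiding mq2:
db2 -> web1 -> cache2 -> web2 -> api1: 5 + 4 + 5 + 8 = 22
db2 -> api2 -> cache2 -> web2 -> api1: 7 + 2 + 5 + 8 = 22
Shortest: 22 ms.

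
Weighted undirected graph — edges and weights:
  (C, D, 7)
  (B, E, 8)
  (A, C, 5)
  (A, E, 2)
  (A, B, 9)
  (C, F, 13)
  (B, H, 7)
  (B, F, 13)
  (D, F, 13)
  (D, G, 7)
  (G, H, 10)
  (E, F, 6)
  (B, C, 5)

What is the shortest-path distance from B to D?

12

Checking several routes:
B -> A -> C -> D: 9 + 5 + 7 = 21
B -> E -> A -> C -> D: 8 + 2 + 5 + 7 = 22
B -> H -> G -> D: 7 + 10 + 7 = 24
B -> E -> F -> D: 8 + 6 + 13 = 27
B -> F -> D: 13 + 13 = 26
B -> C -> D: 5 + 7 = 12
The minimum is 12.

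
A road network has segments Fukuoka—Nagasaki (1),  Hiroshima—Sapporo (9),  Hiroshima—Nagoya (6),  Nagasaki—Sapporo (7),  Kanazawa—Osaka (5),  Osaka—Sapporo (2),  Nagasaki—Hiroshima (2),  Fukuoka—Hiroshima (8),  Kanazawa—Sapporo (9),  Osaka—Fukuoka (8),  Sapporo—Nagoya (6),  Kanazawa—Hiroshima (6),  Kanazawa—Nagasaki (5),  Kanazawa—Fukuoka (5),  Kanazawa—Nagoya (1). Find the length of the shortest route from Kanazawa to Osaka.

A few of the Kanazawa→Osaka routes:
Kanazawa → Nagasaki → Fukuoka → Osaka: 5 + 1 + 8 = 14
Kanazawa → Fukuoka → Osaka: 5 + 8 = 13
Kanazawa → Osaka: 5
Kanazawa → Nagasaki → Sapporo → Osaka: 5 + 7 + 2 = 14
Kanazawa → Nagoya → Sapporo → Osaka: 1 + 6 + 2 = 9
Kanazawa → Sapporo → Osaka: 9 + 2 = 11
Best route has total 5 mi.

5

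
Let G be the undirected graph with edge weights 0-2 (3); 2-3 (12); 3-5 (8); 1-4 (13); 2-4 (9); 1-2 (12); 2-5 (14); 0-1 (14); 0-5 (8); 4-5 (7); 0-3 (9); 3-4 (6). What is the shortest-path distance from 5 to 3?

8

A few of the 5→3 routes:
5 - 4 - 3: 7 + 6 = 13
5 - 2 - 3: 14 + 12 = 26
5 - 0 - 2 - 3: 8 + 3 + 12 = 23
5 - 3: 8
5 - 0 - 3: 8 + 9 = 17
5 - 2 - 0 - 3: 14 + 3 + 9 = 26
Best route has total 8.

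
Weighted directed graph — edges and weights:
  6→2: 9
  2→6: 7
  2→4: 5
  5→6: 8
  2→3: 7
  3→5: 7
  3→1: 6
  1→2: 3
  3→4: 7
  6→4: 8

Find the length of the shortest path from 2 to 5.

14

Routes from 2 to 5:
2 - 3 - 5: 7 + 7 = 14
The minimum is 14.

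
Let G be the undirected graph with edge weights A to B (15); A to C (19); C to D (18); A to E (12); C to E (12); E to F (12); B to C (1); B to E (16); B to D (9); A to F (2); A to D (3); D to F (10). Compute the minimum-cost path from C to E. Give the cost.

12

A few of the C→E routes:
C-E: 12
C-B-D-A-E: 1 + 9 + 3 + 12 = 25
C-B-E: 1 + 16 = 17
The minimum is 12.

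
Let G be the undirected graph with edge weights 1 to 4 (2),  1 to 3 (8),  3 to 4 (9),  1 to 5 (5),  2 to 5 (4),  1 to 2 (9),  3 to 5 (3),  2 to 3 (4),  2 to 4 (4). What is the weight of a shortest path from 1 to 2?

6

A few of the 1→2 routes:
1 - 4 - 2: 2 + 4 = 6
1 - 5 - 3 - 2: 5 + 3 + 4 = 12
1 - 3 - 2: 8 + 4 = 12
1 - 5 - 2: 5 + 4 = 9
1 - 2: 9
The minimum is 6.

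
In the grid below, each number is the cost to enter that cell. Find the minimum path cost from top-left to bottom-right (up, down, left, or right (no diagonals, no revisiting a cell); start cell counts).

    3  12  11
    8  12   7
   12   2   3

Best path: r0c0 r1c0 r1c1 r2c1 r2c2
Cost: 3 + 8 + 12 + 2 + 3 = 28

28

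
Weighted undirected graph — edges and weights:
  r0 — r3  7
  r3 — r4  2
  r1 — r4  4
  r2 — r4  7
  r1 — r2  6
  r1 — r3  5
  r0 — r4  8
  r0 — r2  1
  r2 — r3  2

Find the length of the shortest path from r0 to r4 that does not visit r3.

Candidate routes:
r0 -> r4: 8
r0 -> r2 -> r4: 1 + 7 = 8
r0 -> r2 -> r1 -> r4: 1 + 6 + 4 = 11
Best route has total 8.

8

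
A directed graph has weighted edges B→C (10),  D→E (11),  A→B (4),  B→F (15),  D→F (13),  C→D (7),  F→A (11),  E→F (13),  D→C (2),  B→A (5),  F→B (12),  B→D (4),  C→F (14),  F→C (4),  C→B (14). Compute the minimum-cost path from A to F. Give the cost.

A few of the A→F routes:
A-B-D-C-F: 4 + 4 + 2 + 14 = 24
A-B-F: 4 + 15 = 19
A-B-D-F: 4 + 4 + 13 = 21
Best route has total 19.

19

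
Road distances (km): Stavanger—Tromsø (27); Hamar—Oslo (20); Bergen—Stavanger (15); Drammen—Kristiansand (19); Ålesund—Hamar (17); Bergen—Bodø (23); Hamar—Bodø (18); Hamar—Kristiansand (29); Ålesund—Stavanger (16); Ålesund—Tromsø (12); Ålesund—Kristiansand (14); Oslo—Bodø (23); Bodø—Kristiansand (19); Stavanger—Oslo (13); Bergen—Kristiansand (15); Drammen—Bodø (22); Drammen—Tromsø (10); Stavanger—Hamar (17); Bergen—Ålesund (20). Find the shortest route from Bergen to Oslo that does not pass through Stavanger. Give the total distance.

Some routes from Bergen to Oslo avoiding Stavanger:
Bergen-Kristiansand-Bodø-Oslo: 15 + 19 + 23 = 57
Bergen-Bodø-Hamar-Oslo: 23 + 18 + 20 = 61
Bergen-Ålesund-Hamar-Oslo: 20 + 17 + 20 = 57
Bergen-Bodø-Oslo: 23 + 23 = 46
Best route has total 46 km.

46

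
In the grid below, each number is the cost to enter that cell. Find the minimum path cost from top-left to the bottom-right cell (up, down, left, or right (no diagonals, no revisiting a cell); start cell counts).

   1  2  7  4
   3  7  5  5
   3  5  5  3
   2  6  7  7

27

Take r0c0 r1c0 r2c0 r2c1 r2c2 r2c3 r3c3 for a total of 1 + 3 + 3 + 5 + 5 + 3 + 7 = 27.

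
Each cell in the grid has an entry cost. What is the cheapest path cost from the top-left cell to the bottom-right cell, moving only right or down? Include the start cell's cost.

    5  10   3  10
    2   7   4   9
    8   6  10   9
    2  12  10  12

Take [0,0] → [1,0] → [1,1] → [1,2] → [1,3] → [2,3] → [3,3] for a total of 5 + 2 + 7 + 4 + 9 + 9 + 12 = 48.
For comparison, the top-then-right route costs 58.

48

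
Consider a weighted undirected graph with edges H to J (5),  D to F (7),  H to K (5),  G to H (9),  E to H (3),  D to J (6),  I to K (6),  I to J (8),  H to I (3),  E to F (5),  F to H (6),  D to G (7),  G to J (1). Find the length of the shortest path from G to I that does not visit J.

Candidate routes:
G -> H -> K -> I: 9 + 5 + 6 = 20
G -> D -> F -> E -> H -> K -> I: 7 + 7 + 5 + 3 + 5 + 6 = 33
G -> D -> F -> H -> I: 7 + 7 + 6 + 3 = 23
G -> D -> F -> E -> H -> I: 7 + 7 + 5 + 3 + 3 = 25
G -> H -> I: 9 + 3 = 12
G -> D -> F -> H -> K -> I: 7 + 7 + 6 + 5 + 6 = 31
Shortest: 12.

12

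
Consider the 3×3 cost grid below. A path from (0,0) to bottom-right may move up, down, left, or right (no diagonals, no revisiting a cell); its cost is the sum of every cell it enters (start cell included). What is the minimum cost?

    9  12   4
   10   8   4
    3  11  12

Cheapest: [0,0] -> [0,1] -> [0,2] -> [1,2] -> [2,2]
  9 + 12 + 4 + 4 + 12 = 41

41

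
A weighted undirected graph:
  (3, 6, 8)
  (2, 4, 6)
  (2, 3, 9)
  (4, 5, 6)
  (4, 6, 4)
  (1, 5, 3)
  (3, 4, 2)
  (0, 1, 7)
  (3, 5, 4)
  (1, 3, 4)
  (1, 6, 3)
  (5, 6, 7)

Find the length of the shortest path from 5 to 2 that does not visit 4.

Routes from 5 to 2 avoiding 4:
5 - 1 - 3 - 2: 3 + 4 + 9 = 16
5 - 6 - 3 - 2: 7 + 8 + 9 = 24
5 - 3 - 2: 4 + 9 = 13
5 - 1 - 6 - 3 - 2: 3 + 3 + 8 + 9 = 23
5 - 6 - 1 - 3 - 2: 7 + 3 + 4 + 9 = 23
Best route has total 13.

13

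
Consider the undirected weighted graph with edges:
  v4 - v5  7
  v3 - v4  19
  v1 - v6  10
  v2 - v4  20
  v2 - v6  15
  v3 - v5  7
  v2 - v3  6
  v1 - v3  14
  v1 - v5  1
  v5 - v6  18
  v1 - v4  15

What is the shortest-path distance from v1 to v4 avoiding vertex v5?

Routes from v1 to v4 avoiding v5:
v1 → v4: 15
v1 → v6 → v2 → v3 → v4: 10 + 15 + 6 + 19 = 50
v1 → v3 → v4: 14 + 19 = 33
v1 → v6 → v2 → v4: 10 + 15 + 20 = 45
v1 → v3 → v2 → v4: 14 + 6 + 20 = 40
Best route has total 15.

15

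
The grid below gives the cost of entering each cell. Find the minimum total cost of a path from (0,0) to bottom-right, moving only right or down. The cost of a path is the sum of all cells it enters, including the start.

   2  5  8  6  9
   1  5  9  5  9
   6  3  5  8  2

26

One optimal route is (0,0) → (1,0) → (1,1) → (2,1) → (2,2) → (2,3) → (2,4).
Its cost is 2 + 1 + 5 + 3 + 5 + 8 + 2 = 26.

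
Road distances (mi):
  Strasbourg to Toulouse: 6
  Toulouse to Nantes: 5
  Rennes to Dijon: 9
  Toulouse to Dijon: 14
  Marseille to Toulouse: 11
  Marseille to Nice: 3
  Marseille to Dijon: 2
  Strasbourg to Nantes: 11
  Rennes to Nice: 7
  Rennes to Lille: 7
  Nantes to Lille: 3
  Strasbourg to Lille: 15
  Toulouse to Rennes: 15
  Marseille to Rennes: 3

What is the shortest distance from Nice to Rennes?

Some routes from Nice to Rennes:
Nice-Marseille-Rennes: 3 + 3 = 6
Nice-Rennes: 7
Nice-Marseille-Toulouse-Nantes-Lille-Rennes: 3 + 11 + 5 + 3 + 7 = 29
Nice-Marseille-Dijon-Rennes: 3 + 2 + 9 = 14
Shortest: 6 mi.

6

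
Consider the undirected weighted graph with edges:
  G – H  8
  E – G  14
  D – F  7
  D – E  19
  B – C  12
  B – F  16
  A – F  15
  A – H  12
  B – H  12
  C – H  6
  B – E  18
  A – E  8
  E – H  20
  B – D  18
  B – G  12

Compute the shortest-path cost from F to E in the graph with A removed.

Checking several routes:
F - B - H - E: 16 + 12 + 20 = 48
F - D - E: 7 + 19 = 26
F - B - E: 16 + 18 = 34
F - D - B - E: 7 + 18 + 18 = 43
F - B - G - E: 16 + 12 + 14 = 42
Shortest: 26.

26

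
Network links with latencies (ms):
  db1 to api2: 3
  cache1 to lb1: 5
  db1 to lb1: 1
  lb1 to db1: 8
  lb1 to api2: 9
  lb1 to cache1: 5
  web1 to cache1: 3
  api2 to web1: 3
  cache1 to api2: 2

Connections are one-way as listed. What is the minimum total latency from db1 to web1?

6

Candidate routes:
db1 -> lb1 -> cache1 -> api2 -> web1: 1 + 5 + 2 + 3 = 11
db1 -> api2 -> web1: 3 + 3 = 6
db1 -> lb1 -> api2 -> web1: 1 + 9 + 3 = 13
Best route has total 6 ms.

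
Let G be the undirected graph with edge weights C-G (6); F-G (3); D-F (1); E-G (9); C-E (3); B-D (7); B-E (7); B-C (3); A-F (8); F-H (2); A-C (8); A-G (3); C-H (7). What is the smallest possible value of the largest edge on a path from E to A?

6

Comparing a few candidate routes:
E -> C -> B -> D -> F -> G -> A: max(3, 3, 7, 1, 3, 3) = 7
E -> C -> G -> A: max(3, 6, 3) = 6
E -> C -> H -> F -> G -> A: max(3, 7, 2, 3, 3) = 7
E -> B -> C -> G -> A: max(7, 3, 6, 3) = 7
The minimum achievable maximum is 6.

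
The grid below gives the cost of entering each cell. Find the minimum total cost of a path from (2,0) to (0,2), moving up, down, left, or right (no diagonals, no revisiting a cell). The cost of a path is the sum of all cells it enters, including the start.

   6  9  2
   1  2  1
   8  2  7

Cheapest: [2,0] -> [1,0] -> [1,1] -> [1,2] -> [0,2]
  8 + 1 + 2 + 1 + 2 = 14

14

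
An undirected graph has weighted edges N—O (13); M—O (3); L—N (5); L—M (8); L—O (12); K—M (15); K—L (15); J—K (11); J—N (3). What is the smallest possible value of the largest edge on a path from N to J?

Comparing a few candidate routes:
N -> L -> M -> K -> J: max(5, 8, 15, 11) = 15
N -> J: max(3) = 3
N -> L -> K -> J: max(5, 15, 11) = 15
N -> L -> O -> M -> K -> J: max(5, 12, 3, 15, 11) = 15
Smallest bottleneck: 3.

3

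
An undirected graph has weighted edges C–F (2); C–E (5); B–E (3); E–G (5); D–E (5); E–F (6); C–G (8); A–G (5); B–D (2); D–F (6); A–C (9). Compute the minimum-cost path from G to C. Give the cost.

8

Candidate routes:
G → A → C: 5 + 9 = 14
G → E → F → C: 5 + 6 + 2 = 13
G → C: 8
G → E → B → D → F → C: 5 + 3 + 2 + 6 + 2 = 18
G → E → D → F → C: 5 + 5 + 6 + 2 = 18
G → E → C: 5 + 5 = 10
The minimum is 8.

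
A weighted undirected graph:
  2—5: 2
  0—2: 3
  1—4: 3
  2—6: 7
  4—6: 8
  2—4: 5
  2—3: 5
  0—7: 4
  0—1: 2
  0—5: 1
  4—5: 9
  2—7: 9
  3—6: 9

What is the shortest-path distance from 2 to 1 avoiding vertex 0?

Paths from 2 to 1 avoiding 0:
2 -> 3 -> 6 -> 4 -> 1: 5 + 9 + 8 + 3 = 25
2 -> 5 -> 4 -> 1: 2 + 9 + 3 = 14
2 -> 6 -> 4 -> 1: 7 + 8 + 3 = 18
2 -> 4 -> 1: 5 + 3 = 8
The minimum is 8.

8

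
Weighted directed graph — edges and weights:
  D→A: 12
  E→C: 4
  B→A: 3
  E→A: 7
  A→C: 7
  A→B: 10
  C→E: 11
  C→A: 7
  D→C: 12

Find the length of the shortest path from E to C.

Paths from E to C:
E-A-C: 7 + 7 = 14
E-C: 4
Shortest: 4.

4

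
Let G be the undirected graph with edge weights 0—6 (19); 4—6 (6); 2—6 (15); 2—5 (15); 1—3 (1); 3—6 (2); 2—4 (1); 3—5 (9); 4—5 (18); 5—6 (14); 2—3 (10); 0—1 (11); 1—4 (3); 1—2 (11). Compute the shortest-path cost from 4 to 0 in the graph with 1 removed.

A few of the 4→0 routes:
4 → 6 → 0: 6 + 19 = 25
4 → 5 → 3 → 6 → 0: 18 + 9 + 2 + 19 = 48
4 → 2 → 5 → 6 → 0: 1 + 15 + 14 + 19 = 49
4 → 2 → 5 → 3 → 6 → 0: 1 + 15 + 9 + 2 + 19 = 46
4 → 2 → 3 → 6 → 0: 1 + 10 + 2 + 19 = 32
4 → 2 → 6 → 0: 1 + 15 + 19 = 35
Best route has total 25.

25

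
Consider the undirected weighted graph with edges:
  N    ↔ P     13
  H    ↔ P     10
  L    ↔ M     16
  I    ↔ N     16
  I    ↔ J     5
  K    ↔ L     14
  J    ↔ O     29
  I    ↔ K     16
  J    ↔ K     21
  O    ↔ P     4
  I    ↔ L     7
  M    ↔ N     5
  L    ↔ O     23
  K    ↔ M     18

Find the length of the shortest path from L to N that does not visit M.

A few of the L→N routes:
L → I → J → O → P → N: 7 + 5 + 29 + 4 + 13 = 58
L → K → J → I → N: 14 + 21 + 5 + 16 = 56
L → K → I → N: 14 + 16 + 16 = 46
L → O → P → N: 23 + 4 + 13 = 40
L → O → J → I → N: 23 + 29 + 5 + 16 = 73
L → I → N: 7 + 16 = 23
Best route has total 23.

23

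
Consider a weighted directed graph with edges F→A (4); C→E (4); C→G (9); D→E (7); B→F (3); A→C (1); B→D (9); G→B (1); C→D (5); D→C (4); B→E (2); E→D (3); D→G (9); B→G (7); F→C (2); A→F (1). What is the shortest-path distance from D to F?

13

Routes from D to F:
D - C - G - B - F: 4 + 9 + 1 + 3 = 17
D - G - B - F: 9 + 1 + 3 = 13
Best route has total 13.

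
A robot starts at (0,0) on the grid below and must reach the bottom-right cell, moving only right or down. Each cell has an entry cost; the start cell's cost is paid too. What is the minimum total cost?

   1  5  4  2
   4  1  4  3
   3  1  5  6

Best path: r0c0 -> r1c0 -> r1c1 -> r2c1 -> r2c2 -> r2c3
Cost: 1 + 4 + 1 + 1 + 5 + 6 = 18
(Top row then right column would cost 21.)

18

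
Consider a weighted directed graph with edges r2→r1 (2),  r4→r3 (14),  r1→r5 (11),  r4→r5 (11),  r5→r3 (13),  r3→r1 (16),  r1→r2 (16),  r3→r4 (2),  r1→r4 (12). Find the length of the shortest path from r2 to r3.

Routes from r2 to r3:
r2 -> r1 -> r4 -> r5 -> r3: 2 + 12 + 11 + 13 = 38
r2 -> r1 -> r5 -> r3: 2 + 11 + 13 = 26
r2 -> r1 -> r4 -> r3: 2 + 12 + 14 = 28
Best route has total 26.

26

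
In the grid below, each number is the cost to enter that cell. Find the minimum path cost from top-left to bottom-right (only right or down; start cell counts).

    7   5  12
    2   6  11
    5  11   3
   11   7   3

Best path: [0,0] → [1,0] → [2,0] → [2,1] → [2,2] → [3,2]
Cost: 7 + 2 + 5 + 11 + 3 + 3 = 31

31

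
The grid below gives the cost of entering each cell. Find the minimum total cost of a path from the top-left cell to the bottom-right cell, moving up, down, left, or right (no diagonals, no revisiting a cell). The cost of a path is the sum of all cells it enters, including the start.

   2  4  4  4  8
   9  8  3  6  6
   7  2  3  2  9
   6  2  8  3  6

Best path: [0,0]→[0,1]→[0,2]→[1,2]→[2,2]→[2,3]→[3,3]→[3,4]
Cost: 2 + 4 + 4 + 3 + 3 + 2 + 3 + 6 = 27

27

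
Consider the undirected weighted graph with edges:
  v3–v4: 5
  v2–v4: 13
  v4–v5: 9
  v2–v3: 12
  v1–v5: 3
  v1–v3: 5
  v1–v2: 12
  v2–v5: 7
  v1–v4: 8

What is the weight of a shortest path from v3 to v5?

8

A few of the v3→v5 routes:
v3 - v4 - v1 - v5: 5 + 8 + 3 = 16
v3 - v1 - v5: 5 + 3 = 8
v3 - v2 - v5: 12 + 7 = 19
v3 - v4 - v5: 5 + 9 = 14
v3 - v1 - v4 - v5: 5 + 8 + 9 = 22
Best route has total 8.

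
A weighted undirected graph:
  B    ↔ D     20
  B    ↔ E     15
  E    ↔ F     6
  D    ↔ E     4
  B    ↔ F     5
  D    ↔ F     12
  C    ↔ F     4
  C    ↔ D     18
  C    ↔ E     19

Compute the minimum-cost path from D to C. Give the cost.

14

A few of the D→C routes:
D → F → C: 12 + 4 = 16
D → C: 18
D → E → F → C: 4 + 6 + 4 = 14
D → E → C: 4 + 19 = 23
The minimum is 14.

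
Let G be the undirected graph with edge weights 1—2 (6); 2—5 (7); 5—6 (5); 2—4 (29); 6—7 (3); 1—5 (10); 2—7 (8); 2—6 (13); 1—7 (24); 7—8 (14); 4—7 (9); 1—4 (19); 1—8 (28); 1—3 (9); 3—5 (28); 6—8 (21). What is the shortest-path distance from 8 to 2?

22

Comparing a few candidate routes:
8 -> 7 -> 6 -> 2: 14 + 3 + 13 = 30
8 -> 7 -> 6 -> 5 -> 2: 14 + 3 + 5 + 7 = 29
8 -> 6 -> 7 -> 2: 21 + 3 + 8 = 32
8 -> 6 -> 5 -> 2: 21 + 5 + 7 = 33
8 -> 1 -> 2: 28 + 6 = 34
8 -> 7 -> 2: 14 + 8 = 22
The minimum is 22.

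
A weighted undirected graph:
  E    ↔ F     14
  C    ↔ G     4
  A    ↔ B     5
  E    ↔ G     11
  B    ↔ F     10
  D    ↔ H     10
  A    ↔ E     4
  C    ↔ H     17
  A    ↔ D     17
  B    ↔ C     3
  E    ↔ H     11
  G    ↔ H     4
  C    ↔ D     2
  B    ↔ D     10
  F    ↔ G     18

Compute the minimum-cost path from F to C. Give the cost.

13

Some routes from F to C:
F→E→G→C: 14 + 11 + 4 = 29
F→E→A→B→C: 14 + 4 + 5 + 3 = 26
F→G→C: 18 + 4 = 22
F→B→C: 10 + 3 = 13
F→B→D→C: 10 + 10 + 2 = 22
Best route has total 13.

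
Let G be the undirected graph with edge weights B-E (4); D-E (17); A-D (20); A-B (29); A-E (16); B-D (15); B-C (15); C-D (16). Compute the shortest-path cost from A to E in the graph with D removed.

Paths from A to E avoiding D:
A→E: 16
A→B→E: 29 + 4 = 33
Best route has total 16.

16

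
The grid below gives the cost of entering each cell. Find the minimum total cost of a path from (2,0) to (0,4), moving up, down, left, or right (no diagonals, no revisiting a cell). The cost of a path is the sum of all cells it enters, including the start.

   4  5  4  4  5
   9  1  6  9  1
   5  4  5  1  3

24

Path [2,0] -> [2,1] -> [2,2] -> [2,3] -> [2,4] -> [1,4] -> [0,4]: 5 + 4 + 5 + 1 + 3 + 1 + 5 = 24.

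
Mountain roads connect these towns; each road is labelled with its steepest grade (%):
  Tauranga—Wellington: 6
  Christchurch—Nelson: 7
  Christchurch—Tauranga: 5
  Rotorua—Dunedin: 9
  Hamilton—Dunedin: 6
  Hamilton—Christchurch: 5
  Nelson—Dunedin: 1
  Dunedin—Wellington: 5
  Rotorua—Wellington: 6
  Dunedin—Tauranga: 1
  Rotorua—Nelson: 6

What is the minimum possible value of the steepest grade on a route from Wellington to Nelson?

5

A few of the Wellington→Nelson routes:
Wellington → Tauranga → Dunedin → Nelson: max(6, 1, 1) = 6
Wellington → Dunedin → Nelson: max(5, 1) = 5
Wellington → Tauranga → Christchurch → Hamilton → Dunedin → Nelson: max(6, 5, 5, 6, 1) = 6
The minimum achievable maximum is 5%.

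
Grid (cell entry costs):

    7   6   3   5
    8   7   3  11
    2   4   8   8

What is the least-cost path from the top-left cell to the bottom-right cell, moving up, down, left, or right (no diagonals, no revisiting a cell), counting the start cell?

35

Cheapest: [0,0] → [0,1] → [0,2] → [1,2] → [2,2] → [2,3]
  7 + 6 + 3 + 3 + 8 + 8 = 35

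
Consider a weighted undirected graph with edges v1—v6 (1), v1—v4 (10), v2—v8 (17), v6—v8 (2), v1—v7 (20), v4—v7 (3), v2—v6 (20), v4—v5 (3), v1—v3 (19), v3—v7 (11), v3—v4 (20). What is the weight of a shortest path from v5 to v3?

17

Comparing a few candidate routes:
v5→v4→v1→v3: 3 + 10 + 19 = 32
v5→v4→v3: 3 + 20 = 23
v5→v4→v7→v3: 3 + 3 + 11 = 17
Best route has total 17.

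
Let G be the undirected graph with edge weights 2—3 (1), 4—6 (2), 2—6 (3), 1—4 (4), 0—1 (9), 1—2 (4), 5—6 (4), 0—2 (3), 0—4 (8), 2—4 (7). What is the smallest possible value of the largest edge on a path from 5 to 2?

4

Checking several routes:
5-6-4-1-2: max(4, 2, 4, 4) = 4
5-6-2: max(4, 3) = 4
5-6-4-1-0-2: max(4, 2, 4, 9, 3) = 9
5-6-4-0-2: max(4, 2, 8, 3) = 8
5-6-4-2: max(4, 2, 7) = 7
Best route has worst link 4.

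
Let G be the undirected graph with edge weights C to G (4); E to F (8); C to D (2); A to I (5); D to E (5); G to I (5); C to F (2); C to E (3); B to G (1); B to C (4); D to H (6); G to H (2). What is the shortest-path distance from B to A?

11

Checking several routes:
B → C → E → D → H → G → I → A: 4 + 3 + 5 + 6 + 2 + 5 + 5 = 30
B → G → I → A: 1 + 5 + 5 = 11
B → C → D → H → G → I → A: 4 + 2 + 6 + 2 + 5 + 5 = 24
B → C → G → I → A: 4 + 4 + 5 + 5 = 18
The minimum is 11.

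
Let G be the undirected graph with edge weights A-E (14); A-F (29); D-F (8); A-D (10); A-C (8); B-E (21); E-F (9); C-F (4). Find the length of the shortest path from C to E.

Routes from C to E:
C→F→D→A→E: 4 + 8 + 10 + 14 = 36
C→F→A→E: 4 + 29 + 14 = 47
C→A→E: 8 + 14 = 22
C→F→E: 4 + 9 = 13
C→A→F→E: 8 + 29 + 9 = 46
C→A→D→F→E: 8 + 10 + 8 + 9 = 35
Shortest: 13.

13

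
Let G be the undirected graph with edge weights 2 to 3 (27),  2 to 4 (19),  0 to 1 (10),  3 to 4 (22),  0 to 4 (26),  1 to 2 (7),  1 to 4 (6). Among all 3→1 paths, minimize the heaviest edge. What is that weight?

22

Checking several routes:
3 - 4 - 2 - 1: max(22, 19, 7) = 22
3 - 4 - 0 - 1: max(22, 26, 10) = 26
3 - 4 - 1: max(22, 6) = 22
3 - 2 - 1: max(27, 7) = 27
The minimum achievable maximum is 22.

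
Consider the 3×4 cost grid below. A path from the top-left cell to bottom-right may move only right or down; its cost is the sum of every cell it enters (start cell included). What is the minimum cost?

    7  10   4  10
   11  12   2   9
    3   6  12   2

Best path: r0c0→r0c1→r0c2→r1c2→r1c3→r2c3
Cost: 7 + 10 + 4 + 2 + 9 + 2 = 34

34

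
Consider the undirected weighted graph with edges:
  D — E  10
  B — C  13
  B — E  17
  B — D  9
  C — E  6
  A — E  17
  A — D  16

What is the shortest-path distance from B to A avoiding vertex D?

34

Candidate routes:
B - E - A: 17 + 17 = 34
B - C - E - A: 13 + 6 + 17 = 36
The minimum is 34.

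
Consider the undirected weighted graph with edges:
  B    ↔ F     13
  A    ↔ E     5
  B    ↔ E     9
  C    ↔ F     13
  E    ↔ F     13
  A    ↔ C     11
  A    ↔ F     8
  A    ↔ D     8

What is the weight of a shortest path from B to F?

13

Candidate routes:
B → E → A → C → F: 9 + 5 + 11 + 13 = 38
B → E → A → F: 9 + 5 + 8 = 22
B → F: 13
B → E → F: 9 + 13 = 22
The minimum is 13.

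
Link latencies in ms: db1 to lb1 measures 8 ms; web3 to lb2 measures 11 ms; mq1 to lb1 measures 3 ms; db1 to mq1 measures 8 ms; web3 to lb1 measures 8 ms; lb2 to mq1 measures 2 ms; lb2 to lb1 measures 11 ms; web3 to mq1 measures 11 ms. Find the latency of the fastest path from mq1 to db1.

8

Comparing a few candidate routes:
mq1 -> db1: 8
mq1 -> web3 -> lb1 -> db1: 11 + 8 + 8 = 27
mq1 -> lb1 -> db1: 3 + 8 = 11
mq1 -> lb2 -> lb1 -> db1: 2 + 11 + 8 = 21
Shortest: 8 ms.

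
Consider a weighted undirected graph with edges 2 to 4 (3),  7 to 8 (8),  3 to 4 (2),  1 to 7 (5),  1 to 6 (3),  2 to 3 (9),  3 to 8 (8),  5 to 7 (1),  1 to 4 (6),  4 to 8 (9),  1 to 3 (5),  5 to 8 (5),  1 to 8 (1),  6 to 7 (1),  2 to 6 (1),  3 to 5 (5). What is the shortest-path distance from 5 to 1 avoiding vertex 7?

6

Checking several routes:
5→3→1: 5 + 5 = 10
5→3→4→1: 5 + 2 + 6 = 13
5→8→1: 5 + 1 = 6
Best route has total 6.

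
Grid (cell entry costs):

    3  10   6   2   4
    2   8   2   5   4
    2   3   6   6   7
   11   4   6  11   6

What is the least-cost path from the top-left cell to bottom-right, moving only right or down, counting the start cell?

35

Cheapest: [0,0]→[1,0]→[2,0]→[2,1]→[2,2]→[2,3]→[2,4]→[3,4]
  3 + 2 + 2 + 3 + 6 + 6 + 7 + 6 = 35
(Top row then right column would cost 42.)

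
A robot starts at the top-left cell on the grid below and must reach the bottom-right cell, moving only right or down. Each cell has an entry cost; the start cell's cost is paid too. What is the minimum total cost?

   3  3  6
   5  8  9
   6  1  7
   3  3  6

Cheapest: [0,0] -> [0,1] -> [1,1] -> [2,1] -> [3,1] -> [3,2]
  3 + 3 + 8 + 1 + 3 + 6 = 24

24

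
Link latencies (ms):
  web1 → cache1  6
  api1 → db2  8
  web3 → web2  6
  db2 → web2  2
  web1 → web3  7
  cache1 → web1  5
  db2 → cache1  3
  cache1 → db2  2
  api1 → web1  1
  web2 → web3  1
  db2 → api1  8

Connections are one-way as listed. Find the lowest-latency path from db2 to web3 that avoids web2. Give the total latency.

Paths from db2 to web3 avoiding web2:
db2 → api1 → web1 → web3: 8 + 1 + 7 = 16
db2 → cache1 → web1 → web3: 3 + 5 + 7 = 15
Best route has total 15 ms.

15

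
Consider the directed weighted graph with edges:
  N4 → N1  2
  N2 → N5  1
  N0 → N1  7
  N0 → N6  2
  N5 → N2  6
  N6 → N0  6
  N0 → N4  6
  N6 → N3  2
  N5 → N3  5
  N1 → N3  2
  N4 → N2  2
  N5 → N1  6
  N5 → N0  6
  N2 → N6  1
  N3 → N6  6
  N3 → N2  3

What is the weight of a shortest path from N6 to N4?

Candidate routes:
N6-N0-N4: 6 + 6 = 12
N6-N3-N2-N5-N0-N4: 2 + 3 + 1 + 6 + 6 = 18
Shortest: 12.

12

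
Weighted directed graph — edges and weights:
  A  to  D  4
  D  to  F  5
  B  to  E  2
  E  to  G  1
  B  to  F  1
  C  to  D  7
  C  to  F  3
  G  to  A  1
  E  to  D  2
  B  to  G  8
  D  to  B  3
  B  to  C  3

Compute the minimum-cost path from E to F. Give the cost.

Checking several routes:
E→D→F: 2 + 5 = 7
E→D→B→F: 2 + 3 + 1 = 6
E→G→A→D→F: 1 + 1 + 4 + 5 = 11
E→G→A→D→B→F: 1 + 1 + 4 + 3 + 1 = 10
The minimum is 6.

6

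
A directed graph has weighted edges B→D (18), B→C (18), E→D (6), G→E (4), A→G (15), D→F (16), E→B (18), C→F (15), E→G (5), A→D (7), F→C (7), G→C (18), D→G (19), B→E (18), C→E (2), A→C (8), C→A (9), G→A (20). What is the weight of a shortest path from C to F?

15

A few of the C→F routes:
C → E → D → F: 2 + 6 + 16 = 24
C → F: 15
C → A → D → F: 9 + 7 + 16 = 32
The minimum is 15.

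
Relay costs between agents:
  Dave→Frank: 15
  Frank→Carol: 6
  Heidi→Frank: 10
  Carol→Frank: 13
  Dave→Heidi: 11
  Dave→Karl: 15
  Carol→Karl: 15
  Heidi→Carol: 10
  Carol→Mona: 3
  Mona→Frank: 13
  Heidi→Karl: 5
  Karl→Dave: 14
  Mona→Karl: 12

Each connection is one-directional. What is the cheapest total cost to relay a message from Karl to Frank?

29

Routes from Karl to Frank:
Karl→Dave→Heidi→Carol→Mona→Frank: 14 + 11 + 10 + 3 + 13 = 51
Karl→Dave→Heidi→Carol→Frank: 14 + 11 + 10 + 13 = 48
Karl→Dave→Frank: 14 + 15 = 29
Karl→Dave→Heidi→Frank: 14 + 11 + 10 = 35
Best route has total 29.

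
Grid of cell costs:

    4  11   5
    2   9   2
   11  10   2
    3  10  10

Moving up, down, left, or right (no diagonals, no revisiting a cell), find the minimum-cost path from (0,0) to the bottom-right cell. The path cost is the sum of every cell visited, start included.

29

Cheapest: (0,0) (1,0) (1,1) (1,2) (2,2) (3,2)
  4 + 2 + 9 + 2 + 2 + 10 = 29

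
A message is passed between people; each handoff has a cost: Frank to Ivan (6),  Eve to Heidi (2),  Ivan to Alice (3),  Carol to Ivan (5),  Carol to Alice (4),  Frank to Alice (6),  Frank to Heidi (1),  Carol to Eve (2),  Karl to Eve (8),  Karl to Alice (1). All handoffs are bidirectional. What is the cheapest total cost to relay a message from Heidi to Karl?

8

Comparing a few candidate routes:
Heidi-Frank-Ivan-Alice-Karl: 1 + 6 + 3 + 1 = 11
Heidi-Frank-Ivan-Carol-Alice-Karl: 1 + 6 + 5 + 4 + 1 = 17
Heidi-Eve-Carol-Alice-Karl: 2 + 2 + 4 + 1 = 9
Heidi-Eve-Carol-Ivan-Alice-Karl: 2 + 2 + 5 + 3 + 1 = 13
Heidi-Eve-Karl: 2 + 8 = 10
Heidi-Frank-Alice-Karl: 1 + 6 + 1 = 8
The minimum is 8.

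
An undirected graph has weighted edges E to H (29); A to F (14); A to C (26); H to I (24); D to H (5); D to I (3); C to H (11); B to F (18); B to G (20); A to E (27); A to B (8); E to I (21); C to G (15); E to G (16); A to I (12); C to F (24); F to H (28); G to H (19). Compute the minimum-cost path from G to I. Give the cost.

A few of the G→I routes:
G - H - D - I: 19 + 5 + 3 = 27
G - B - A - I: 20 + 8 + 12 = 40
G - C - H - D - I: 15 + 11 + 5 + 3 = 34
G - H - I: 19 + 24 = 43
G - E - I: 16 + 21 = 37
Shortest: 27.

27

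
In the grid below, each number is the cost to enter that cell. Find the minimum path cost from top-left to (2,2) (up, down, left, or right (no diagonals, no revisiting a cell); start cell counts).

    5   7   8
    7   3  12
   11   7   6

28

Best path: [0,0] → [0,1] → [1,1] → [2,1] → [2,2]
Cost: 5 + 7 + 3 + 7 + 6 = 28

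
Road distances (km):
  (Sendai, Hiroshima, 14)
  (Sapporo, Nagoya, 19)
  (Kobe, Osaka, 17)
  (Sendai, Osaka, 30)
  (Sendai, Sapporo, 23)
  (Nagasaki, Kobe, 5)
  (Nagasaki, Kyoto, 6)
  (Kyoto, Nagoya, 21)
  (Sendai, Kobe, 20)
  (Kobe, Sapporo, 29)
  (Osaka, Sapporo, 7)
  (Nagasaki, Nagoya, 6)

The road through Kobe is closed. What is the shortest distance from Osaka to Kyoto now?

38

Candidate routes:
Osaka→Sendai→Sapporo→Nagoya→Nagasaki→Kyoto: 30 + 23 + 19 + 6 + 6 = 84
Osaka→Sapporo→Nagoya→Kyoto: 7 + 19 + 21 = 47
Osaka→Sendai→Sapporo→Nagoya→Kyoto: 30 + 23 + 19 + 21 = 93
Osaka→Sapporo→Nagoya→Nagasaki→Kyoto: 7 + 19 + 6 + 6 = 38
Best route has total 38 km.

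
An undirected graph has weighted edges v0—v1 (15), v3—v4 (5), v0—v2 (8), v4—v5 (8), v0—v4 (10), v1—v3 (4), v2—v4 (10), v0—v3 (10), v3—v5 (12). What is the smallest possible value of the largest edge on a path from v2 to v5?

10

Checking several routes:
v2 - v0 - v3 - v4 - v5: max(8, 10, 5, 8) = 10
v2 - v4 - v5: max(10, 8) = 10
v2 - v0 - v4 - v5: max(8, 10, 8) = 10
v2 - v0 - v4 - v3 - v5: max(8, 10, 5, 12) = 12
v2 - v0 - v3 - v5: max(8, 10, 12) = 12
Smallest bottleneck: 10.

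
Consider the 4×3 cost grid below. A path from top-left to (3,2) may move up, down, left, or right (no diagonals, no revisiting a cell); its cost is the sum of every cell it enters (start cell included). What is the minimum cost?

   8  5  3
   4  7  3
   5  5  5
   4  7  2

26

Path [0,0]→[0,1]→[0,2]→[1,2]→[2,2]→[3,2]: 8 + 5 + 3 + 3 + 5 + 2 = 26.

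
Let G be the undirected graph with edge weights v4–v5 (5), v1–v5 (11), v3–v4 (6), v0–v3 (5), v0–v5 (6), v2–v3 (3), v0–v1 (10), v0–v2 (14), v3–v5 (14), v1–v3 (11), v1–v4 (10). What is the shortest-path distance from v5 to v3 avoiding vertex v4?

Checking several routes:
v5 - v0 - v3: 6 + 5 = 11
v5 - v0 - v2 - v3: 6 + 14 + 3 = 23
v5 - v1 - v3: 11 + 11 = 22
v5 - v3: 14
Shortest: 11.

11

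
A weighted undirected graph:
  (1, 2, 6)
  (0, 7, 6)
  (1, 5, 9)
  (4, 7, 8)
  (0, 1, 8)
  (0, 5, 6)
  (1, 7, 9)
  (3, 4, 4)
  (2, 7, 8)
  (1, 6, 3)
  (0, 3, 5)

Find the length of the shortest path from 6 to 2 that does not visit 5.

Candidate routes:
6-1-2: 3 + 6 = 9
6-1-7-2: 3 + 9 + 8 = 20
6-1-0-7-2: 3 + 8 + 6 + 8 = 25
6-1-0-3-4-7-2: 3 + 8 + 5 + 4 + 8 + 8 = 36
Shortest: 9.

9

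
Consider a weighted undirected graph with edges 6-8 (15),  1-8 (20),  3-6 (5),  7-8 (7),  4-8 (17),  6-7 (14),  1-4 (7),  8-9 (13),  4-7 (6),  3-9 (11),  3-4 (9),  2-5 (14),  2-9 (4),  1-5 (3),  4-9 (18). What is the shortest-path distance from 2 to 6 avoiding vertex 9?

38

A few of the 2→6 routes:
2-5-1-8-6: 14 + 3 + 20 + 15 = 52
2-5-1-4-7-6: 14 + 3 + 7 + 6 + 14 = 44
2-5-1-4-8-6: 14 + 3 + 7 + 17 + 15 = 56
2-5-1-4-7-8-6: 14 + 3 + 7 + 6 + 7 + 15 = 52
2-5-1-8-7-6: 14 + 3 + 20 + 7 + 14 = 58
2-5-1-4-3-6: 14 + 3 + 7 + 9 + 5 = 38
Shortest: 38.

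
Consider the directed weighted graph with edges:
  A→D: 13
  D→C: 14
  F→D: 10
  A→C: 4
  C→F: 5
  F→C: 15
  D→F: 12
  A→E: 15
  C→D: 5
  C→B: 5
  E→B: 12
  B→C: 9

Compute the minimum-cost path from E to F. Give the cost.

Paths from E to F:
E-B-C-F: 12 + 9 + 5 = 26
E-B-C-D-F: 12 + 9 + 5 + 12 = 38
Shortest: 26.

26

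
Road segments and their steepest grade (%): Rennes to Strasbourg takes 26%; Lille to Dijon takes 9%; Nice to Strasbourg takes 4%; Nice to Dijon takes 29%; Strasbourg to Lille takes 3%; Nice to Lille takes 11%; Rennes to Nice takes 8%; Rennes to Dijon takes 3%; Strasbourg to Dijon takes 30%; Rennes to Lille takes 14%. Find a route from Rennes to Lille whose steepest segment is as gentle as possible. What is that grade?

A few of the Rennes→Lille routes:
Rennes - Lille: max(14) = 14
Rennes - Nice - Lille: max(8, 11) = 11
Rennes - Strasbourg - Lille: max(26, 3) = 26
Rennes - Strasbourg - Nice - Lille: max(26, 4, 11) = 26
Rennes - Nice - Strasbourg - Lille: max(8, 4, 3) = 8
Rennes - Dijon - Lille: max(3, 9) = 9
Best route has worst link 8%.

8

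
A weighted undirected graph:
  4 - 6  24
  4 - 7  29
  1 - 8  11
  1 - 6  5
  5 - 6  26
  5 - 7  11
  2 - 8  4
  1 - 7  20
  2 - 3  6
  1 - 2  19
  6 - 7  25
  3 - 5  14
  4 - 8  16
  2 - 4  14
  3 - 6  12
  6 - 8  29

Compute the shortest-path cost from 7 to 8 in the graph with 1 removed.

35

Checking several routes:
7 - 6 - 3 - 2 - 8: 25 + 12 + 6 + 4 = 47
7 - 5 - 3 - 2 - 8: 11 + 14 + 6 + 4 = 35
7 - 4 - 8: 29 + 16 = 45
Shortest: 35.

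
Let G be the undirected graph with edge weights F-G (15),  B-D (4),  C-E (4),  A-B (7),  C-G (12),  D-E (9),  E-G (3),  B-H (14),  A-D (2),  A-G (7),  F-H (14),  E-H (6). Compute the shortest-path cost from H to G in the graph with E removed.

27

Paths from H to G avoiding E:
H-F-G: 14 + 15 = 29
H-B-D-A-G: 14 + 4 + 2 + 7 = 27
H-B-A-G: 14 + 7 + 7 = 28
The minimum is 27.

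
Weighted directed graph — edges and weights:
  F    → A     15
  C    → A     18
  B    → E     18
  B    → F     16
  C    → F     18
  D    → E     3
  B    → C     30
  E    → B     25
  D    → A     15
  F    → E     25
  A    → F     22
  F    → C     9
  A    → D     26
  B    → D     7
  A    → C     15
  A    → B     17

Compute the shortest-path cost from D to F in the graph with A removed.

Candidate routes:
D → E → B → F: 3 + 25 + 16 = 44
D → E → B → C → F: 3 + 25 + 30 + 18 = 76
The minimum is 44.

44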